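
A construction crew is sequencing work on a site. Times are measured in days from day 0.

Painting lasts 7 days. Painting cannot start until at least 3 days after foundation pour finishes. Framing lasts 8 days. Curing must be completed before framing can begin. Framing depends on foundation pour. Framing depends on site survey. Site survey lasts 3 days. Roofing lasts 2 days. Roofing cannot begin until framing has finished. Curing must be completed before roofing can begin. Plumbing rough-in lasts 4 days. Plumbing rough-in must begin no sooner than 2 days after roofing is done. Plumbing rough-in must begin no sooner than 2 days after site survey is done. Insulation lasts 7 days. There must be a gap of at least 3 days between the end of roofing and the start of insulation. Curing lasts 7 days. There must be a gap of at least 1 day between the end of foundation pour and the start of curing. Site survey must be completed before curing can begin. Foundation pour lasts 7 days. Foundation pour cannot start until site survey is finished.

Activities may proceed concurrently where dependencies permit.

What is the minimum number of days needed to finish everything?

38

Site survey has no prerequisites, so it starts at day 0 and finishes at day 3.
Foundation pour waits on site survey (finishes day 3), so it starts at day 3 and finishes at 3 + 7 = day 10.
After foundation pour (finishes day 10, plus 3-day gap → day 13), painting can start at day 13 and finishes at day 20.
For curing: foundation pour (finishes day 10, plus 1-day gap → day 11); site survey (finishes day 3). Taking the maximum gives a start of day 11, and it finishes at 11 + 7 = day 18.
Framing has to wait for curing (finishes day 18); foundation pour (finishes day 10); site survey (finishes day 3). The latest of these is day 18, so framing runs day 18 to 18 + 8 = day 26.
For roofing: framing (finishes day 26); curing (finishes day 18). Taking the maximum gives a start of day 26, and it finishes at 26 + 2 = day 28.
After roofing (finishes day 28, plus 3-day gap → day 31), insulation can start at day 31 and finishes at day 38.
Plumbing rough-in needs all of roofing (finishes day 28, plus 2-day gap → day 30); site survey (finishes day 3, plus 2-day gap → day 5). That puts its earliest start at day 30; it finishes at 30 + 4 = day 34.
All tasks are finished once the last one completes. Finish times: Site survey at 3, Foundation pour at 10, Curing at 18, Framing at 26, Roofing at 28, Plumbing rough-in at 34, Insulation at 38, Painting at 20. The latest is day 38.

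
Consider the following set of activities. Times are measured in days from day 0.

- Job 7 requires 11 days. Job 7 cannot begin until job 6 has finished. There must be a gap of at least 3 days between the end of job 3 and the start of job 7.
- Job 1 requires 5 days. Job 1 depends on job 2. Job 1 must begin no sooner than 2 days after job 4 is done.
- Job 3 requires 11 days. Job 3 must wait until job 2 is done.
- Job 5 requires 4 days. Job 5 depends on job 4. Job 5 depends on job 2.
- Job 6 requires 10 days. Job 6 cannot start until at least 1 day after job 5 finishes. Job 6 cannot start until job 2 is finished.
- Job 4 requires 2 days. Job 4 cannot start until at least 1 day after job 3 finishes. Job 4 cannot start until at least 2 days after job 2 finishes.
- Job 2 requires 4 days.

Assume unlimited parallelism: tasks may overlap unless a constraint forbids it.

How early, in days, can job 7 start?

Job 2 can start immediately at day 0; it finishes at day 4.
Job 3 cannot begin until job 2 (finishes day 4). It runs from day 4 to 4 + 11 = day 15.
Job 4 needs all of job 3 (finishes day 15, plus 1-day gap → day 16); job 2 (finishes day 4, plus 2-day gap → day 6). That puts its earliest start at day 16; it finishes at 16 + 2 = day 18.
Job 5 cannot start until job 4 (finishes day 18); job 2 (finishes day 4). The controlling bound is day 18, so job 5 finishes at 18 + 4 = day 22.
Job 6 needs all of job 5 (finishes day 22, plus 1-day gap → day 23); job 2 (finishes day 4). That puts its earliest start at day 23; it finishes at 23 + 10 = day 33.
Job 7 waits on job 6 (finishes day 33); job 3 (finishes day 15, plus 3-day gap → day 18). The latest of these is day 33, which is the earliest job 7 can start.

33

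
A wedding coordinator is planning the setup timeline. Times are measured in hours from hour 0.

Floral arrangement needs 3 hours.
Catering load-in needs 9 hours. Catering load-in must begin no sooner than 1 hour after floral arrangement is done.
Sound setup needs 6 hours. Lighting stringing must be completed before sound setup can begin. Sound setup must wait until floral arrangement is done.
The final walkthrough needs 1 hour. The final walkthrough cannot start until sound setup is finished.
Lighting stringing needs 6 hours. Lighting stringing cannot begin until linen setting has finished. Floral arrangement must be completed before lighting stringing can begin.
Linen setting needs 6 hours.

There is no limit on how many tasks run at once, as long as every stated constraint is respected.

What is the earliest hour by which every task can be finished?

19

Floral arrangement has no prerequisites, so it starts at hour 0 and finishes at hour 3.
After floral arrangement (finishes hour 3, plus 1-hour gap → hour 4), catering load-in can start at hour 4 and finishes at hour 13.
Linen setting can start immediately at hour 0; it finishes at hour 6.
Lighting stringing has to wait for linen setting (finishes hour 6); floral arrangement (finishes hour 3). The latest of these is hour 6, so lighting stringing runs hour 6 to 6 + 6 = hour 12.
Sound setup cannot start until lighting stringing (finishes hour 12); floral arrangement (finishes hour 3). The controlling bound is hour 12, so sound setup finishes at 12 + 6 = hour 18.
After sound setup (finishes hour 18), the final walkthrough can start at hour 18 and finishes at hour 19.
All tasks are finished once the last one completes. Finish times: Linen setting at 6, Floral arrangement at 3, Lighting stringing at 12, Sound setup at 18, Catering load-in at 13, The final walkthrough at 19. The latest is hour 19.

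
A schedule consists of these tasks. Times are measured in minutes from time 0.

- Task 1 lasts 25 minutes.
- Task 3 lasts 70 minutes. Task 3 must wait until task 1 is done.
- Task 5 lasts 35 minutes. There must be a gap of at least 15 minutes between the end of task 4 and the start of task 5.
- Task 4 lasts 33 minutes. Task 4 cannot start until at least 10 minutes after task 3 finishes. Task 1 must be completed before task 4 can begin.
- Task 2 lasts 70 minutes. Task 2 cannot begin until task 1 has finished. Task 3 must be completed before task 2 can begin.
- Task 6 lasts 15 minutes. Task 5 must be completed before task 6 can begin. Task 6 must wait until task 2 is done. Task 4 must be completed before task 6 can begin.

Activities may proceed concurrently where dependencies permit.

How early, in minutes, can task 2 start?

Task 1 can start immediately at minute 0; it finishes at minute 25.
Task 3 waits on task 1 (finishes minute 25), so it starts at minute 25 and finishes at 25 + 70 = minute 95.
Task 2 waits on task 1 (finishes minute 25); task 3 (finishes minute 95). The latest of these is minute 95, which is the earliest task 2 can start.

95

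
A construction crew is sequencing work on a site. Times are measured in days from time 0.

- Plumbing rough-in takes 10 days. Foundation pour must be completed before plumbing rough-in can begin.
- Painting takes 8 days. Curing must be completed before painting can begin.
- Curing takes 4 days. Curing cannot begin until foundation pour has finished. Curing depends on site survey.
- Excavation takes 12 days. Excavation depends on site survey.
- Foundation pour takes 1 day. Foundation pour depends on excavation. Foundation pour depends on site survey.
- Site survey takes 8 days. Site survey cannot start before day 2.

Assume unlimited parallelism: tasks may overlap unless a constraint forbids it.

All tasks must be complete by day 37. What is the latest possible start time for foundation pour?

Nothing follows painting; the deadline of day 37 is its only limit. It must start by 37 − 8 = day 29.
Curing must finish before painting (must start by day 29). With a 4-day duration, curing must start by 29 − 4 = day 25.
Plumbing rough-in has no dependents, so it just needs to finish by day 37. Starting by 37 − 10 = day 27 achieves that.
Foundation pour has several dependents: curing (must start by day 25); plumbing rough-in (must start by day 27). The earliest of those limits is day 25, so foundation pour must start by 25 − 1 = day 24.

24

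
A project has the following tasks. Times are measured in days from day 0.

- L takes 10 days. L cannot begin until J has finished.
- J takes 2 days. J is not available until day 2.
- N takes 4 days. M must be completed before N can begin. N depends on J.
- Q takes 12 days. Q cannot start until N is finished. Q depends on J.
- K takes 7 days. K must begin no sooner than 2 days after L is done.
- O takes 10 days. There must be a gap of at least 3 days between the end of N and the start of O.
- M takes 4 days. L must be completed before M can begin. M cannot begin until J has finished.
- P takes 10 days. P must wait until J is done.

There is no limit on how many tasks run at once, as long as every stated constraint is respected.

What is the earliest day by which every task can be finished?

35

J cannot begin until its own release at day 2. It runs from day 2 to 2 + 2 = day 4.
P cannot begin until J (finishes day 4). It runs from day 4 to 4 + 10 = day 14.
L waits on J (finishes day 4), so it starts at day 4 and finishes at 4 + 10 = day 14.
For M: L (finishes day 14); J (finishes day 4). Taking the maximum gives a start of day 14, and it finishes at 14 + 4 = day 18.
N needs all of M (finishes day 18); J (finishes day 4). That puts its earliest start at day 18; it finishes at 18 + 4 = day 22.
Q needs all of N (finishes day 22); J (finishes day 4). That puts its earliest start at day 22; it finishes at 22 + 12 = day 34.
O cannot begin until N (finishes day 22, plus 3-day gap → day 25). It runs from day 25 to 25 + 10 = day 35.
K cannot begin until L (finishes day 14, plus 2-day gap → day 16). It runs from day 16 to 16 + 7 = day 23.
All tasks are finished once the last one completes. Finish times: J at 4, K at 23, L at 14, M at 18, N at 22, O at 35, P at 14, Q at 34. The latest is day 35.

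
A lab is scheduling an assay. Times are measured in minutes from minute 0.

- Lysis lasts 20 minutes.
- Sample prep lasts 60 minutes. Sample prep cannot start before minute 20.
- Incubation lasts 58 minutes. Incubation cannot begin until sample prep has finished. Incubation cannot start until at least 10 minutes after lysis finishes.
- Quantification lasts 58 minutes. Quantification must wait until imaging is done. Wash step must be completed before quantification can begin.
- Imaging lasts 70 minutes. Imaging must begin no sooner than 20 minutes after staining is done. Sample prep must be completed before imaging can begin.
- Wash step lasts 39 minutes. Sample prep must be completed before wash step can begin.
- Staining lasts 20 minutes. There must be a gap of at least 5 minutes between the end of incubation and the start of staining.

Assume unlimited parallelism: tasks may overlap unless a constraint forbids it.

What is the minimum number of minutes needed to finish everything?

311

Lysis can start immediately at minute 0; it finishes at minute 20.
Sample prep waits on its own release at minute 20, so it starts at minute 20 and finishes at 20 + 60 = minute 80.
Wash step waits on sample prep (finishes minute 80), so it starts at minute 80 and finishes at 80 + 39 = minute 119.
For incubation: sample prep (finishes minute 80); lysis (finishes minute 20, plus 10-minute gap → minute 30). Taking the maximum gives a start of minute 80, and it finishes at 80 + 58 = minute 138.
Staining waits on incubation (finishes minute 138, plus 5-minute gap → minute 143), so it starts at minute 143 and finishes at 143 + 20 = minute 163.
Imaging cannot start until staining (finishes minute 163, plus 20-minute gap → minute 183); sample prep (finishes minute 80). The controlling bound is minute 183, so imaging finishes at 183 + 70 = minute 253.
For quantification: imaging (finishes minute 253); wash step (finishes minute 119). Taking the maximum gives a start of minute 253, and it finishes at 253 + 58 = minute 311.
All tasks are finished once the last one completes. Finish times: Sample prep at 80, Lysis at 20, Incubation at 138, Wash step at 119, Staining at 163, Imaging at 253, Quantification at 311. The latest is minute 311.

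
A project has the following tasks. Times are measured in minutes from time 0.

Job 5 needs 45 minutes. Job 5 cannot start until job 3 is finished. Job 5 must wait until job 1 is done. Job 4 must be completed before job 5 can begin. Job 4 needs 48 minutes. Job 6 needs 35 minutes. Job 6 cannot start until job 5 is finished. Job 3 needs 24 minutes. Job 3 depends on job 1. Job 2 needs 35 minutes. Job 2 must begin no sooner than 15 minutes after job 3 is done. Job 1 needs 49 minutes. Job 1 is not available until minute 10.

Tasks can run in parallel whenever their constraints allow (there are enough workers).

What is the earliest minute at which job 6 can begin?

Job 4 has no prerequisites, so it starts at minute 0 and finishes at minute 48.
Job 1 waits on its own release at minute 10, so it starts at minute 10 and finishes at 10 + 49 = minute 59.
Job 3 cannot begin until job 1 (finishes minute 59). It runs from minute 59 to 59 + 24 = minute 83.
Job 5 cannot start until job 3 (finishes minute 83); job 1 (finishes minute 59); job 4 (finishes minute 48). The controlling bound is minute 83, so job 5 finishes at 83 + 45 = minute 128.
Job 6 waits on job 5 (finishes minute 128), so the earliest it can start is minute 128.

128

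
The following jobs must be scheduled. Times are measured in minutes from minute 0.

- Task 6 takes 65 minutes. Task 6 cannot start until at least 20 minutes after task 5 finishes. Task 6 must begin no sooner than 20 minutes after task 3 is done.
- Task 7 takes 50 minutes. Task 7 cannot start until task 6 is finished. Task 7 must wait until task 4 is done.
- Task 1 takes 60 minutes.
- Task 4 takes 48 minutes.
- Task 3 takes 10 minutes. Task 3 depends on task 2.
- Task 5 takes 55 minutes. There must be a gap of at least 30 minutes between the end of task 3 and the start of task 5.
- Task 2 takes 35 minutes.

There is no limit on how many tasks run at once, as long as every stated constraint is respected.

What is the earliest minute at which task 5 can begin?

Task 2 has no prerequisites, so it starts at minute 0 and finishes at minute 35.
Task 3 waits on task 2 (finishes minute 35), so it starts at minute 35 and finishes at 35 + 10 = minute 45.
Task 5 waits on task 3 (finishes minute 45, plus 30-minute gap → minute 75), so the earliest it can start is minute 75.

75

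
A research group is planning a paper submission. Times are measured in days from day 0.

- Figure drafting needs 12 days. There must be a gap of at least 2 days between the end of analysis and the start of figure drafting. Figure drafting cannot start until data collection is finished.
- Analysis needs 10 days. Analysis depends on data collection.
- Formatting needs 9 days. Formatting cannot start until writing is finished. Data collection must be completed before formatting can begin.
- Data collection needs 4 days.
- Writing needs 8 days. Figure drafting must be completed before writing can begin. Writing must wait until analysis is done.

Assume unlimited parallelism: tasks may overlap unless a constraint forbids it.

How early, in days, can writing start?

Data collection has no prerequisites, so it starts at day 0 and finishes at day 4.
After data collection (finishes day 4), analysis can start at day 4 and finishes at day 14.
Figure drafting has to wait for analysis (finishes day 14, plus 2-day gap → day 16); data collection (finishes day 4). The latest of these is day 16, so figure drafting runs day 16 to 16 + 12 = day 28.
Writing waits on figure drafting (finishes day 28); analysis (finishes day 14). The latest of these is day 28, which is the earliest writing can start.

28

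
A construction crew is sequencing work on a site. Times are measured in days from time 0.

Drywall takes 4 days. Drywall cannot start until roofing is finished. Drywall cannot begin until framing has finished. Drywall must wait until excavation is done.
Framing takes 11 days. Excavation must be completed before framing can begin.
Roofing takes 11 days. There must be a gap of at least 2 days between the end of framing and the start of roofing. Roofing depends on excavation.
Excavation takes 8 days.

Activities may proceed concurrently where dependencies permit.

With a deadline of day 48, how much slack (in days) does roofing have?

12

Nothing blocks excavation, so it runs from day 0 to day 8.
Framing cannot begin until excavation (finishes day 8). It runs from day 8 to 8 + 11 = day 19.
Roofing has to wait for framing (finishes day 19, plus 2-day gap → day 21); excavation (finishes day 8). The latest of these is day 21, so roofing runs day 21 to 21 + 11 = day 32.

Working backward from the deadline:
Nothing follows drywall; the deadline of day 48 is its only limit. It must start by 48 − 4 = day 44.
Since drywall (must start by day 44) depends on it, roofing must finish by day 44. Backing off its 11-day duration gives a latest start of day 33.
So roofing can start as early as day 21 and as late as day 33, giving 33 − 21 = 12 days of slack.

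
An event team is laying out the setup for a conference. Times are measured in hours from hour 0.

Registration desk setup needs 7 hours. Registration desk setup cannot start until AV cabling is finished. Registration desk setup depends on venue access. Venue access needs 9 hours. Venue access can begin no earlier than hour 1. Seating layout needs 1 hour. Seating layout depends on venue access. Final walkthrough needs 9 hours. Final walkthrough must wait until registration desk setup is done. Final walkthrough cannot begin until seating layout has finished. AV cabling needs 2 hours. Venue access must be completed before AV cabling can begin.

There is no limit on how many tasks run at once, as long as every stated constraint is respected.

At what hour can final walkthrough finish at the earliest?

After its own release at hour 1, venue access can start at hour 1 and finishes at hour 10.
Seating layout waits on venue access (finishes hour 10), so it starts at hour 10 and finishes at 10 + 1 = hour 11.
AV cabling cannot begin until venue access (finishes hour 10). It runs from hour 10 to 10 + 2 = hour 12.
Registration desk setup cannot start until AV cabling (finishes hour 12); venue access (finishes hour 10). The controlling bound is hour 12, so registration desk setup finishes at 12 + 7 = hour 19.
Final walkthrough cannot start until registration desk setup (finishes hour 19); seating layout (finishes hour 11). The controlling bound is hour 19, so final walkthrough finishes at 19 + 9 = hour 28.

28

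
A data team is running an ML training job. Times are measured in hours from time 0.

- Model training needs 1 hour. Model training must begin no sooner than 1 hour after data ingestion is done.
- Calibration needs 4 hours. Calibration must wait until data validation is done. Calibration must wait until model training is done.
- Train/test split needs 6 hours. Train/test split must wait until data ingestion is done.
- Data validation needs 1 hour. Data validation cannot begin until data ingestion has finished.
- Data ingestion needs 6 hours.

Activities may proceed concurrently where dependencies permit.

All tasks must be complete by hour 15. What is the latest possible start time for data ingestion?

3

Nothing follows calibration; the deadline of hour 15 is its only limit. It must start by 15 − 4 = hour 11.
Data validation must finish before calibration (must start by hour 11). With a 1-hour duration, data validation must start by 11 − 1 = hour 10.
Nothing follows train/test split; the deadline of hour 15 is its only limit. It must start by 15 − 6 = hour 9.
Since calibration (must start by hour 11) depends on it, model training must finish by hour 11. Backing off its 1-hour duration gives a latest start of hour 10.
For data ingestion: data validation (must start by hour 10); train/test split (must start by hour 9); model training (must start by hour 10, minus 1-hour gap → hour 9). The most restrictive is hour 9; with a 6-hour duration, data ingestion must start by hour 3.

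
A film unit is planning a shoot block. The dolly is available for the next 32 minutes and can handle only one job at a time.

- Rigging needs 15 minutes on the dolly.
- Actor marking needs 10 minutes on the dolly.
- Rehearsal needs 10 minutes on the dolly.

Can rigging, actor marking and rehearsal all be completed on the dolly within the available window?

Running back to back, the jobs need 15 + 10 + 10 = 35 minutes on the dolly.
Since 35 > 32, they cannot all fit.

No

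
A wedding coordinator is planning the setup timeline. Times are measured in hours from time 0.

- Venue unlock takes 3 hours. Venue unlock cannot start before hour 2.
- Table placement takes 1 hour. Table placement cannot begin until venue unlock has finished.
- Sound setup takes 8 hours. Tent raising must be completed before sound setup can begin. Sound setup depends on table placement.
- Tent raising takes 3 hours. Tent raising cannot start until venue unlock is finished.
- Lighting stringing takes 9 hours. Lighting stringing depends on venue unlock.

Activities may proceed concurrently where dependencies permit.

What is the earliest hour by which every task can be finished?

Venue unlock cannot begin until its own release at hour 2. It runs from hour 2 to 2 + 3 = hour 5.
After venue unlock (finishes hour 5), lighting stringing can start at hour 5 and finishes at hour 14.
Table placement cannot begin until venue unlock (finishes hour 5). It runs from hour 5 to 5 + 1 = hour 6.
After venue unlock (finishes hour 5), tent raising can start at hour 5 and finishes at hour 8.
For sound setup: tent raising (finishes hour 8); table placement (finishes hour 6). Taking the maximum gives a start of hour 8, and it finishes at 8 + 8 = hour 16.
All tasks are finished once the last one completes. Finish times: Venue unlock at 5, Tent raising at 8, Table placement at 6, Lighting stringing at 14, Sound setup at 16. The latest is hour 16.

16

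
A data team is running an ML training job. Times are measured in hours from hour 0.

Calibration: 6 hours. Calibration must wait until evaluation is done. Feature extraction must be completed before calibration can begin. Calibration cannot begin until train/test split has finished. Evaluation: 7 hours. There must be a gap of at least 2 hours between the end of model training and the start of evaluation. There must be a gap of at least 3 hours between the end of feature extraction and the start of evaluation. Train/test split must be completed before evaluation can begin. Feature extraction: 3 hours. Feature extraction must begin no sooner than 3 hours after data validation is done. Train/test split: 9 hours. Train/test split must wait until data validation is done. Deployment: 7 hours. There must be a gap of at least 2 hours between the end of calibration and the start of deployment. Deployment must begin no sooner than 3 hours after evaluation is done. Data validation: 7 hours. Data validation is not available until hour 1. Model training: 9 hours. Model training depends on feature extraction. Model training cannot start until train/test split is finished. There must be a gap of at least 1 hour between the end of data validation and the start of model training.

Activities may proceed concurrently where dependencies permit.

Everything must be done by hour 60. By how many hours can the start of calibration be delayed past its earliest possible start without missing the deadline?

10

After its own release at hour 1, data validation can start at hour 1 and finishes at hour 8.
Train/test split waits on data validation (finishes hour 8), so it starts at hour 8 and finishes at 8 + 9 = hour 17.
Feature extraction cannot begin until data validation (finishes hour 8, plus 3-hour gap → hour 11). It runs from hour 11 to 11 + 3 = hour 14.
For model training: feature extraction (finishes hour 14); train/test split (finishes hour 17); data validation (finishes hour 8, plus 1-hour gap → hour 9). Taking the maximum gives a start of hour 17, and it finishes at 17 + 9 = hour 26.
Evaluation cannot start until model training (finishes hour 26, plus 2-hour gap → hour 28); feature extraction (finishes hour 14, plus 3-hour gap → hour 17); train/test split (finishes hour 17). The controlling bound is hour 28, so evaluation finishes at 28 + 7 = hour 35.
For calibration: evaluation (finishes hour 35); feature extraction (finishes hour 14); train/test split (finishes hour 17). Taking the maximum gives a start of hour 35, and it finishes at 35 + 6 = hour 41.

Working backward from the deadline:
To finish by hour 60, deployment (duration 7) must start no later than hour 53.
Calibration must finish before deployment (must start by hour 53, minus 2-hour gap → hour 51). With a 6-hour duration, calibration must start by 51 − 6 = hour 45.
So calibration can start as early as hour 35 and as late as hour 45, giving 45 − 35 = 10 hours of slack.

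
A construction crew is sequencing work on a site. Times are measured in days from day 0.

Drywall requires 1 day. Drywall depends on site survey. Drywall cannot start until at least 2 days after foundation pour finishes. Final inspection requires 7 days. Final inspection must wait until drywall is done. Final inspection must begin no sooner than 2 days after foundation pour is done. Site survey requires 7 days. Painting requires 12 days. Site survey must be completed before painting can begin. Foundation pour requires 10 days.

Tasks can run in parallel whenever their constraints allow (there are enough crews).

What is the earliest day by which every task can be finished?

Foundation pour can start immediately at day 0; it finishes at day 10.
Site survey can start immediately at day 0; it finishes at day 7.
After site survey (finishes day 7), painting can start at day 7 and finishes at day 19.
Drywall cannot start until site survey (finishes day 7); foundation pour (finishes day 10, plus 2-day gap → day 12). The controlling bound is day 12, so drywall finishes at 12 + 1 = day 13.
Final inspection cannot start until drywall (finishes day 13); foundation pour (finishes day 10, plus 2-day gap → day 12). The controlling bound is day 13, so final inspection finishes at 13 + 7 = day 20.
All tasks are finished once the last one completes. Finish times: Site survey at 7, Foundation pour at 10, Drywall at 13, Painting at 19, Final inspection at 20. The latest is day 20.

20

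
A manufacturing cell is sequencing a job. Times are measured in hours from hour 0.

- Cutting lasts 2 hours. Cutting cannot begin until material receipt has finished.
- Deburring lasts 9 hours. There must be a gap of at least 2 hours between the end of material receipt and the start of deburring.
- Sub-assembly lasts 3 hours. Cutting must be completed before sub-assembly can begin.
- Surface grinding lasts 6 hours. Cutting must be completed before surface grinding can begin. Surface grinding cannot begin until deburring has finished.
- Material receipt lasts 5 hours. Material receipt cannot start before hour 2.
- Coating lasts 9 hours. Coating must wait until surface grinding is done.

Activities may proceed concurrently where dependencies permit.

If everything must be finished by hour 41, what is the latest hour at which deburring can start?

Coating must finish by hour 41; it takes 9 hours, so it must start by 41 − 9 = hour 32.
Since coating (must start by hour 32) depends on it, surface grinding must finish by hour 32. Backing off its 6-hour duration gives a latest start of hour 26.
Deburring must finish before surface grinding (must start by hour 26). With a 9-hour duration, deburring must start by 26 − 9 = hour 17.

17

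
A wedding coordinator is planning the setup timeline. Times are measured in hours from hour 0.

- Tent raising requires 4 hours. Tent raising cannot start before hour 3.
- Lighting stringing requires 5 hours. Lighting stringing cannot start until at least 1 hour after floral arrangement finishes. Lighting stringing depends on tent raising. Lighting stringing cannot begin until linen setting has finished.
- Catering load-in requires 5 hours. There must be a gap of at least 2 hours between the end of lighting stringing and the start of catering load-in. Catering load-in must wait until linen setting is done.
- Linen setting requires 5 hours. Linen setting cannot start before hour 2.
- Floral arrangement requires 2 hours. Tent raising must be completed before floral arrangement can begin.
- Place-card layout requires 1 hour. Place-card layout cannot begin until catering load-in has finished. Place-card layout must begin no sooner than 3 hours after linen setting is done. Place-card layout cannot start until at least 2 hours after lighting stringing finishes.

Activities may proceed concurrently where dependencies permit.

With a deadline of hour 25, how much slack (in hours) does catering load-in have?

After its own release at hour 2, linen setting can start at hour 2 and finishes at hour 7.
After its own release at hour 3, tent raising can start at hour 3 and finishes at hour 7.
After tent raising (finishes hour 7), floral arrangement can start at hour 7 and finishes at hour 9.
Lighting stringing has to wait for floral arrangement (finishes hour 9, plus 1-hour gap → hour 10); tent raising (finishes hour 7); linen setting (finishes hour 7). The latest of these is hour 10, so lighting stringing runs hour 10 to 10 + 5 = hour 15.
Catering load-in needs all of lighting stringing (finishes hour 15, plus 2-hour gap → hour 17); linen setting (finishes hour 7). That puts its earliest start at hour 17; it finishes at 17 + 5 = hour 22.

Working backward from the deadline:
Place-card layout has no dependents, so it just needs to finish by hour 25. Starting by 25 − 1 = hour 24 achieves that.
Since place-card layout (must start by hour 24) depends on it, catering load-in must finish by hour 24. Backing off its 5-hour duration gives a latest start of hour 19.
So catering load-in can start as early as hour 17 and as late as hour 19, giving 19 − 17 = 2 hours of slack.

2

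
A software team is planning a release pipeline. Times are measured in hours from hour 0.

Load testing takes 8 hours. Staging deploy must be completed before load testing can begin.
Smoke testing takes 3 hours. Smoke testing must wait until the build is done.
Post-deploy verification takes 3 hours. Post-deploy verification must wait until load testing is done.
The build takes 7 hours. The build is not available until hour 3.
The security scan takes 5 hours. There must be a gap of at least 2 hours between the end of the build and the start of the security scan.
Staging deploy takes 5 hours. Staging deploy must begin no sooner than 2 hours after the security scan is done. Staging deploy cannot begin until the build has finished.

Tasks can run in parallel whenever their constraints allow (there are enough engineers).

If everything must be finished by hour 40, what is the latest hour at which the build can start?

8

Post-deploy verification has no dependents, so it just needs to finish by hour 40. Starting by 40 − 3 = hour 37 achieves that.
Load testing has to be done before post-deploy verification (must start by hour 37). That means finishing by hour 37, i.e. starting by 37 − 8 = hour 29.
Since load testing (must start by hour 29) depends on it, staging deploy must finish by hour 29. Backing off its 5-hour duration gives a latest start of hour 24.
The security scan has to be done before staging deploy (must start by hour 24, minus 2-hour gap → hour 22). That means finishing by hour 22, i.e. starting by 22 − 5 = hour 17.
Nothing follows smoke testing; the deadline of hour 40 is its only limit. It must start by 40 − 3 = hour 37.
The build feeds the security scan (must start by hour 17, minus 2-hour gap → hour 15); staging deploy (must start by hour 24); smoke testing (must start by hour 37). Taking the minimum, the build must finish by hour 15 and start by 15 − 7 = hour 8.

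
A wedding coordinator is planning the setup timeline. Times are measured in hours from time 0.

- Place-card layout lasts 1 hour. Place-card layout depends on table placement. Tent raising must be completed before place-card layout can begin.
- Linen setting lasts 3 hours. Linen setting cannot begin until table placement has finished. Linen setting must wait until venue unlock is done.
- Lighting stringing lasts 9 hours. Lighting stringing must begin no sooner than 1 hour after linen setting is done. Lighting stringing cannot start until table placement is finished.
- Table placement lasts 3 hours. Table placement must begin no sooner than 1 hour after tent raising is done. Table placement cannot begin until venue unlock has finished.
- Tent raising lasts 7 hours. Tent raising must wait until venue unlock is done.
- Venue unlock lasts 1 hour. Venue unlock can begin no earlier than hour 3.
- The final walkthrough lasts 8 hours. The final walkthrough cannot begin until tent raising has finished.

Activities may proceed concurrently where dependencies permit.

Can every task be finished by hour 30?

Venue unlock cannot begin until its own release at hour 3. It runs from hour 3 to 3 + 1 = hour 4.
Tent raising cannot begin until venue unlock (finishes hour 4). It runs from hour 4 to 4 + 7 = hour 11.
The final walkthrough cannot begin until tent raising (finishes hour 11). It runs from hour 11 to 11 + 8 = hour 19.
Table placement needs all of tent raising (finishes hour 11, plus 1-hour gap → hour 12); venue unlock (finishes hour 4). That puts its earliest start at hour 12; it finishes at 12 + 3 = hour 15.
Place-card layout needs all of table placement (finishes hour 15); tent raising (finishes hour 11). That puts its earliest start at hour 15; it finishes at 15 + 1 = hour 16.
For linen setting: table placement (finishes hour 15); venue unlock (finishes hour 4). Taking the maximum gives a start of hour 15, and it finishes at 15 + 3 = hour 18.
For lighting stringing: linen setting (finishes hour 18, plus 1-hour gap → hour 19); table placement (finishes hour 15). Taking the maximum gives a start of hour 19, and it finishes at 19 + 9 = hour 28.
Every task is finished by hour 28, which is no later than the deadline of 30, so the schedule is feasible.

Yes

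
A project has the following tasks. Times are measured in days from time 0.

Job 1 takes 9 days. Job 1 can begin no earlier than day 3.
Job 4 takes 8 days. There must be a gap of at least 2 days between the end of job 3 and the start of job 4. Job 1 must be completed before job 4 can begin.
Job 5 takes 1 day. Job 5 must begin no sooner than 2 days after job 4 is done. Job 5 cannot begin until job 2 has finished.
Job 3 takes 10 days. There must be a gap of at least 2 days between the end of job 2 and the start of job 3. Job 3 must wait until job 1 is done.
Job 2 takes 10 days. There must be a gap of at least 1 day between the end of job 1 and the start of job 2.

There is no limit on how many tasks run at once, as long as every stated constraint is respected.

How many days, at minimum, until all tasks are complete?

Job 1 cannot begin until its own release at day 3. It runs from day 3 to 3 + 9 = day 12.
Job 2 cannot begin until job 1 (finishes day 12, plus 1-day gap → day 13). It runs from day 13 to 13 + 10 = day 23.
Job 3 cannot start until job 2 (finishes day 23, plus 2-day gap → day 25); job 1 (finishes day 12). The controlling bound is day 25, so job 3 finishes at 25 + 10 = day 35.
Job 4 needs all of job 3 (finishes day 35, plus 2-day gap → day 37); job 1 (finishes day 12). That puts its earliest start at day 37; it finishes at 37 + 8 = day 45.
Job 5 needs all of job 4 (finishes day 45, plus 2-day gap → day 47); job 2 (finishes day 23). That puts its earliest start at day 47; it finishes at 47 + 1 = day 48.
All tasks are finished once the last one completes. Finish times: Job 1 at 12, Job 2 at 23, Job 3 at 35, Job 4 at 45, Job 5 at 48. The latest is day 48.

48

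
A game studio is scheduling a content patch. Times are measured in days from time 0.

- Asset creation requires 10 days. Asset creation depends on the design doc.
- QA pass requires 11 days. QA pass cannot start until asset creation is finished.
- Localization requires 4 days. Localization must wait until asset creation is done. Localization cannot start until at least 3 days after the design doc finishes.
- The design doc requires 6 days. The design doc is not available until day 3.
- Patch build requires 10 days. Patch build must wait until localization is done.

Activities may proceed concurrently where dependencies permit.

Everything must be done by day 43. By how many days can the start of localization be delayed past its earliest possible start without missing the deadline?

The design doc cannot begin until its own release at day 3. It runs from day 3 to 3 + 6 = day 9.
Asset creation waits on the design doc (finishes day 9), so it starts at day 9 and finishes at 9 + 10 = day 19.
Localization needs all of asset creation (finishes day 19); the design doc (finishes day 9, plus 3-day gap → day 12). That puts its earliest start at day 19; it finishes at 19 + 4 = day 23.

Working backward from the deadline:
Nothing follows patch build; the deadline of day 43 is its only limit. It must start by 43 − 10 = day 33.
Localization feeds into patch build (must start by day 33); so localization must finish by day 33 and therefore start by day 29.
So localization can start as early as day 19 and as late as day 29, giving 29 − 19 = 10 days of slack.

10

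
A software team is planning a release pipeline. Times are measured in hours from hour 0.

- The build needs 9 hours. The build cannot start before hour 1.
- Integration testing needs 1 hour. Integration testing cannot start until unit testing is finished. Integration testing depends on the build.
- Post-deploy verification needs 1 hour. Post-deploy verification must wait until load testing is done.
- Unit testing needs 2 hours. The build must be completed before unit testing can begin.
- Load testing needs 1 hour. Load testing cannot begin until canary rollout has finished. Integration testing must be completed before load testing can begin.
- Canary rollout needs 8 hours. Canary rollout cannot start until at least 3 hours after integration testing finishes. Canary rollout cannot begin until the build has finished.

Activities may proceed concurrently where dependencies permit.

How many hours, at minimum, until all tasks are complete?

After its own release at hour 1, the build can start at hour 1 and finishes at hour 10.
After the build (finishes hour 10), unit testing can start at hour 10 and finishes at hour 12.
Integration testing needs all of unit testing (finishes hour 12); the build (finishes hour 10). That puts its earliest start at hour 12; it finishes at 12 + 1 = hour 13.
Canary rollout has to wait for integration testing (finishes hour 13, plus 3-hour gap → hour 16); the build (finishes hour 10). The latest of these is hour 16, so canary rollout runs hour 16 to 16 + 8 = hour 24.
Load testing has to wait for canary rollout (finishes hour 24); integration testing (finishes hour 13). The latest of these is hour 24, so load testing runs hour 24 to 24 + 1 = hour 25.
Post-deploy verification cannot begin until load testing (finishes hour 25). It runs from hour 25 to 25 + 1 = hour 26.
All tasks are finished once the last one completes. Finish times: The build at 10, Unit testing at 12, Integration testing at 13, Canary rollout at 24, Load testing at 25, Post-deploy verification at 26. The latest is hour 26.

26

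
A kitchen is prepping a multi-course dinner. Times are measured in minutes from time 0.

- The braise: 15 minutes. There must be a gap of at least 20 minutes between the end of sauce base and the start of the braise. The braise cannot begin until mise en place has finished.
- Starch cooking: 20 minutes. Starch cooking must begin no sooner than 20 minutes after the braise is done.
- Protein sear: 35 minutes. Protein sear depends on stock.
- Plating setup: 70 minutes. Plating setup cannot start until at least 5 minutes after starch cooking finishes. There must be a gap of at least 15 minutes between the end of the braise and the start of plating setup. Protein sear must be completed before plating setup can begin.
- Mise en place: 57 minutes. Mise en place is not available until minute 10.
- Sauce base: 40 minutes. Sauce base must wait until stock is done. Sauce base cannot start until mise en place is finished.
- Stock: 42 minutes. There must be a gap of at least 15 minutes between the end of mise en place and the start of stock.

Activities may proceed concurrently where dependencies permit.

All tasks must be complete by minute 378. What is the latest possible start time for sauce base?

188

Plating setup must finish by minute 378; it takes 70 minutes, so it must start by 378 − 70 = minute 308.
Starch cooking has to be done before plating setup (must start by minute 308, minus 5-minute gap → minute 303). That means finishing by minute 303, i.e. starting by 303 − 20 = minute 283.
The braise feeds starch cooking (must start by minute 283, minus 20-minute gap → minute 263); plating setup (must start by minute 308, minus 15-minute gap → minute 293). Taking the minimum, the braise must finish by minute 263 and start by 263 − 15 = minute 248.
Sauce base must finish before the braise (must start by minute 248, minus 20-minute gap → minute 228). With a 40-minute duration, sauce base must start by 228 − 40 = minute 188.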